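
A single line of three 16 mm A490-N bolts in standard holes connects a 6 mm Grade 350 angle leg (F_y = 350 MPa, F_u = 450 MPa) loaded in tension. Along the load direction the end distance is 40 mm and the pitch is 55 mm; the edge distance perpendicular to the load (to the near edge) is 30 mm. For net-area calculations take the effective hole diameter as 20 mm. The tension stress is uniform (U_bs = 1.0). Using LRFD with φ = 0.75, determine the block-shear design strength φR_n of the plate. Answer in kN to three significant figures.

162 kN

Shear plane L_v = 40 + 2·55 = 150 mm; A_gv = 150 × 6 = 900 mm².
A_nv = (150 − 2.5·20) × 6 = 600 mm².
A_nt = (30 − 0.5·20) × 6 = 120 mm².
0.6 F_u A_nv = 162 kN; 0.6 F_y A_gv = 189 kN → shear rupture governs the shear term.
R_n = 162 + 1.0 × 450 × 120 / 1000 = 216 kN.
Design strength φR_n = 0.75 × 216 = 162 kN.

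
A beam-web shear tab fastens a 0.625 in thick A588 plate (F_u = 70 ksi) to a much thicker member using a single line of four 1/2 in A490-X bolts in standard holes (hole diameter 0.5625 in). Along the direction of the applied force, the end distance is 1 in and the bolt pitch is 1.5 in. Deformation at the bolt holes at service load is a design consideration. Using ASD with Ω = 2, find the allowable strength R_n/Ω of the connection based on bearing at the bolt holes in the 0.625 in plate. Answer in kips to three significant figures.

Per bolt r_n = 1.2 l_c t F_u ≤ 2.4 d t F_u; upper limit = 2.4 × 0.5 × 0.625 × 70 = 52.5 kips.
Edge bolt: l_c = 1 − 0.5625/2 = 0.7188 in → 1.2 × 0.7188 × 0.625 × 70 = 37.73 → r_n = 37.73 kips.
Interior bolts: l_c = 1.5 − 0.5625 = 0.9375 in → 1.2 × 0.9375 × 0.625 × 70 = 49.22 → r_n = 49.22 kips.
R_n = 1 × 37.73 + 3 × 49.22 = 185.4 kips.
Allowable strength R_n/Ω = 185.4 / 2 = 92.7 kips.

92.7 kips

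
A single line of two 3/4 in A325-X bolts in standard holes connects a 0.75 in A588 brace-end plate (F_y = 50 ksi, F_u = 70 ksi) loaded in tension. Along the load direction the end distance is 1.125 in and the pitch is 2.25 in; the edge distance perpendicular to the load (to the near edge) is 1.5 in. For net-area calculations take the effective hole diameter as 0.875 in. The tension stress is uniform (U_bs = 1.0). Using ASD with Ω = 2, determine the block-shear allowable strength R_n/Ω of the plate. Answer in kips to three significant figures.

60.4 kips

Shear plane L_v = 1.125 + 1·2.25 = 3.375 in; A_gv = 3.375 × 0.75 = 2.531 in².
A_nv = (3.375 − 1.5·0.875) × 0.75 = 1.547 in².
A_nt = (1.5 − 0.5·0.875) × 0.75 = 0.7969 in².
0.6 F_u A_nv = 64.97 kips; 0.6 F_y A_gv = 75.94 kips → shear rupture governs the shear term.
R_n = 64.97 + 1.0 × 70 × 0.7969 = 120.8 kips.
Allowable strength R_n/Ω = 120.8 / 2 = 60.4 kips.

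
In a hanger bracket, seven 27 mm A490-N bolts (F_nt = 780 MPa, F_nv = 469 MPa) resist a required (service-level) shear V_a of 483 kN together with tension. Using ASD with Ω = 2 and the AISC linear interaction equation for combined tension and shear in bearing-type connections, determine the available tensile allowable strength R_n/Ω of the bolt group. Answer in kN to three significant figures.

A_b = π·27²/4 = 572.6 mm²; f_rv = 483 × 1000 / (7 × 572.6) = 120.5 MPa.
F'_nt = 1.3 F_nt − (Ω F_nt / F_nv) f_rv = 1.3·780 − (2·780/469)·120.5 = 613.1 MPa, capped at F_nt → F'_nt = 613.1 MPa.
R_n = F'_nt · A_b · n = 613.1 × 572.6 × 7 / 1000 = 2457 kN.
Allowable strength R_n/Ω = 2457 / 2 = 1230 kN.

1230 kN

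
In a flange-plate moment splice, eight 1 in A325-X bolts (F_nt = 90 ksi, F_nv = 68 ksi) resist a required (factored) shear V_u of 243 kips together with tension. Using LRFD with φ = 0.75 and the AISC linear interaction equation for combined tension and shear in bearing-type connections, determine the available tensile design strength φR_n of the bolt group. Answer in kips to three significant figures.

230 kips

A_b = π·1²/4 = 0.7854 in²; f_rv = 243 / (8 × 0.7854) = 38.67 ksi.
F'_nt = 1.3 F_nt − (F_nt / φF_nv) f_rv = 1.3·90 − (90/(0.75·68))·38.67 = 48.75 ksi, capped at F_nt → F'_nt = 48.75 ksi.
R_n = F'_nt · A_b · n = 48.75 × 0.7854 × 8 = 306.3 kips.
Design strength φR_n = 0.75 × 306.3 = 230 kips.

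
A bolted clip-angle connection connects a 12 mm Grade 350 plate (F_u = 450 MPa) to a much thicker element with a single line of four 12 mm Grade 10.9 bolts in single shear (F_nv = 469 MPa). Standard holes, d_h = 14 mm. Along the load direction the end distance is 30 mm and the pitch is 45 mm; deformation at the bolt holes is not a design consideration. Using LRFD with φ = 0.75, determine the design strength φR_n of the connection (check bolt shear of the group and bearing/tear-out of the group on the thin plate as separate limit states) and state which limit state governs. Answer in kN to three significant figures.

159 kN (bolt shear governs)

Bolt shear: A_b = π·12²/4 = 113.1 mm²; R_n = 469 × 113.1 × 4 × 1 / 1000 = 212.2 kN → 0.75 × 212.2 = 159 kN.
Bearing (1.5 l_c t F_u ≤ 3.0 d t F_u): upper limit = 3.0·12·12·450 / 1000 = 194.4 kN.
  Edge l_c = 30 − 14/2 = 23 → r_n = 186.3 kN; interior l_c = 45 − 14 = 31 → r_n = 194.4 kN.
  R_n,bearing = 1·186.3 + 3·194.4 = 769.5 kN → 0.75 × 769.5 = 577 kN.
Bolt shear governs: 159 kN.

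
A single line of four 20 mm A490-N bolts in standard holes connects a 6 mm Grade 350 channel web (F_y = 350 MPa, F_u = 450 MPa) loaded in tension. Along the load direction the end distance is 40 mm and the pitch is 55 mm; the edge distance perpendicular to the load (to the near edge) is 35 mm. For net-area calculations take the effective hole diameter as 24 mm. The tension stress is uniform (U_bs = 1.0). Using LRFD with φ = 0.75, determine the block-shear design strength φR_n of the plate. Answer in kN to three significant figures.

194 kN

Shear plane L_v = 40 + 3·55 = 205 mm; A_gv = 205 × 6 = 1230 mm².
A_nv = (205 − 3.5·24) × 6 = 726 mm².
A_nt = (35 − 0.5·24) × 6 = 138 mm².
0.6 F_u A_nv = 196 kN; 0.6 F_y A_gv = 258.3 kN → shear rupture governs the shear term.
R_n = 196 + 1.0 × 450 × 138 / 1000 = 258.1 kN.
Design strength φR_n = 0.75 × 258.1 = 194 kN.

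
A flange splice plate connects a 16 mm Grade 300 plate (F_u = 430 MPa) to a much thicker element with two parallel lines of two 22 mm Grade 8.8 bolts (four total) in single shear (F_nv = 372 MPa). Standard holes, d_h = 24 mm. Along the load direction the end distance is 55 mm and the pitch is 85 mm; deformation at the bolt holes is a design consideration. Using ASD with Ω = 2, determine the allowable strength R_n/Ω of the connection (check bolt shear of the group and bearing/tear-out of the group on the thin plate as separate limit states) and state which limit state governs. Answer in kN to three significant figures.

Bolt shear: A_b = π·22²/4 = 380.1 mm²; R_n = 372 × 380.1 × 4 × 1 / 1000 = 565.6 kN → 565.6 / 2 = 283 kN.
Bearing (1.2 l_c t F_u ≤ 2.4 d t F_u): upper limit = 2.4·22·16·430 / 1000 = 363.3 kN.
  Edge l_c = 55 − 24/2 = 43 → r_n = 355 kN; interior l_c = 85 − 24 = 61 → r_n = 363.3 kN.
  R_n,bearing = 2·355 + 2·363.3 = 1437 kN → 1437 / 2 = 718 kN.
Bolt shear governs: 283 kN.

283 kN (bolt shear governs)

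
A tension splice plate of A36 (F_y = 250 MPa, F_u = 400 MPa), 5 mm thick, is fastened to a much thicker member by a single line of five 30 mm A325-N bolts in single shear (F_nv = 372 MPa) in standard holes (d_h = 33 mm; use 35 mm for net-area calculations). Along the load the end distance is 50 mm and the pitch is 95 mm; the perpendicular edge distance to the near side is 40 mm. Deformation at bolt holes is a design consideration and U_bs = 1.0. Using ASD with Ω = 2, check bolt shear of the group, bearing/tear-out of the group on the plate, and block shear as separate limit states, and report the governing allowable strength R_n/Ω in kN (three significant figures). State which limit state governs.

Bolt shear: A_b = π·30²/4 = 706.9 mm²; R_n = 372 × 706.9 × 5 × 1 / 1000 = 1315 kN → 1315 / 2 = 657 kN.
Bearing: edge l_c = 33.5, r_n = 80.4 kN; interior l_c = 62, r_n = 144 kN; R_n = 80.4 + 4·144 = 656.4 kN → 328 kN.
Block shear: A_gv = 2150, A_nv = 1362, A_nt = 112.5 mm²; R_n = min(0.6F_uA_nv, 0.6F_yA_gv) + U_bs·F_u·A_nt = 367.5 kN → 184 kN.
Block shear governs: 184 kN.

184 kN (block shear governs)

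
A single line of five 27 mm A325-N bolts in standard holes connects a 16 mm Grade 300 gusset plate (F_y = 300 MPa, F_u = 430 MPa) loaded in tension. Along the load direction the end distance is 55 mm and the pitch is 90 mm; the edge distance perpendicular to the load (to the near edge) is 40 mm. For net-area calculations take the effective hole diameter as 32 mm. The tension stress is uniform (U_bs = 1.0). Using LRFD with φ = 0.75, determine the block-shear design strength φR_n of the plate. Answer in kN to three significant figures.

Shear plane L_v = 55 + 4·90 = 415 mm; A_gv = 415 × 16 = 6640 mm².
A_nv = (415 − 4.5·32) × 16 = 4336 mm².
A_nt = (40 − 0.5·32) × 16 = 384 mm².
0.6 F_u A_nv = 1119 kN; 0.6 F_y A_gv = 1195 kN → shear rupture governs the shear term.
R_n = 1119 + 1.0 × 430 × 384 / 1000 = 1284 kN.
Design strength φR_n = 0.75 × 1284 = 963 kN.

963 kN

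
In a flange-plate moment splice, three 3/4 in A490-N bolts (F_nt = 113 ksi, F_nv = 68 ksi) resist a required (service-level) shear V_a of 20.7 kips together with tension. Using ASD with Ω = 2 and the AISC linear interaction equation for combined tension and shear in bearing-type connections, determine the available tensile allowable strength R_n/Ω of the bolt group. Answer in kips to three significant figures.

A_b = π·0.75²/4 = 0.4418 in²; f_rv = 20.7 / (3 × 0.4418) = 15.62 ksi.
F'_nt = 1.3 F_nt − (Ω F_nt / F_nv) f_rv = 1.3·113 − (2·113/68)·15.62 = 94.99 ksi, capped at F_nt → F'_nt = 94.99 ksi.
R_n = F'_nt · A_b · n = 94.99 × 0.4418 × 3 = 125.9 kips.
Allowable strength R_n/Ω = 125.9 / 2 = 62.9 kips.

62.9 kips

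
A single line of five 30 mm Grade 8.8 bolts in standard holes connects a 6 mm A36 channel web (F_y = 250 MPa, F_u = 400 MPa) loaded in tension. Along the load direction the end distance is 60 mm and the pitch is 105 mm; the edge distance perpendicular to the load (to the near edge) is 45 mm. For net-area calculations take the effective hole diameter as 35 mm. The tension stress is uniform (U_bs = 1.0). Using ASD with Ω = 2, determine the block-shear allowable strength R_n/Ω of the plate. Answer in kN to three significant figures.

Shear plane L_v = 60 + 4·105 = 480 mm; A_gv = 480 × 6 = 2880 mm².
A_nv = (480 − 4.5·35) × 6 = 1935 mm².
A_nt = (45 − 0.5·35) × 6 = 165 mm².
0.6 F_u A_nv = 464.4 kN; 0.6 F_y A_gv = 432 kN → shear yielding governs the shear term.
R_n = 432 + 1.0 × 400 × 165 / 1000 = 498 kN.
Allowable strength R_n/Ω = 498 / 2 = 249 kN.

249 kN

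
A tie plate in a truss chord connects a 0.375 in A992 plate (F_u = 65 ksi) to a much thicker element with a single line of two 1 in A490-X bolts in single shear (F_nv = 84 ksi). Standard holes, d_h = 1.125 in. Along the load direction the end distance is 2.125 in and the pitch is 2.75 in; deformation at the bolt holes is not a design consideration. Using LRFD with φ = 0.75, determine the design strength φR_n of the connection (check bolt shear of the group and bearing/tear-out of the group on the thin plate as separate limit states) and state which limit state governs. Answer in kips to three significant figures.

Bolt shear: A_b = π·1²/4 = 0.7854 in²; R_n = 84 × 0.7854 × 2 × 1 = 131.9 kips → 0.75 × 131.9 = 99 kips.
Bearing (1.5 l_c t F_u ≤ 3.0 d t F_u): upper limit = 3.0·1·0.375·65 = 73.12 kips.
  Edge l_c = 2.125 − 1.125/2 = 1.562 → r_n = 57.13 kips; interior l_c = 2.75 − 1.125 = 1.625 → r_n = 59.41 kips.
  R_n,bearing = 1·57.13 + 1·59.41 = 116.5 kips → 0.75 × 116.5 = 87.4 kips.
Bearing governs: 87.4 kips.

87.4 kips (bearing governs)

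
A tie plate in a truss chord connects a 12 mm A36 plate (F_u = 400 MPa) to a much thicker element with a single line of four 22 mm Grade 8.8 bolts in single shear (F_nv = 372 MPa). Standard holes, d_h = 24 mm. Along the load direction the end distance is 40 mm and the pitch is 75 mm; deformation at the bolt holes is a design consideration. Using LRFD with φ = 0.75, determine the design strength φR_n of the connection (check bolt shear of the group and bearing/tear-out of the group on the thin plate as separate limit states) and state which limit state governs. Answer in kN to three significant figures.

424 kN (bolt shear governs)

Bolt shear: A_b = π·22²/4 = 380.1 mm²; R_n = 372 × 380.1 × 4 × 1 / 1000 = 565.6 kN → 0.75 × 565.6 = 424 kN.
Bearing (1.2 l_c t F_u ≤ 2.4 d t F_u): upper limit = 2.4·22·12·400 / 1000 = 253.4 kN.
  Edge l_c = 40 − 24/2 = 28 → r_n = 161.3 kN; interior l_c = 75 − 24 = 51 → r_n = 253.4 kN.
  R_n,bearing = 1·161.3 + 3·253.4 = 921.6 kN → 0.75 × 921.6 = 691 kN.
Bolt shear governs: 424 kN.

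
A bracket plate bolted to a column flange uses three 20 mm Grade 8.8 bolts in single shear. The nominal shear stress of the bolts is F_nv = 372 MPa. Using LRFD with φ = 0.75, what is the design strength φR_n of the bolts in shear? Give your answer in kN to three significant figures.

263 kN

A_b = π × 20² / 4 = 314.2 mm².
R_n = F_nv · A_b · n · n_s = 372 × 314.2 × 3 × 1 / 1000 = 350.6 kN.
Design strength φR_n = 0.75 × 350.6 = 263 kN.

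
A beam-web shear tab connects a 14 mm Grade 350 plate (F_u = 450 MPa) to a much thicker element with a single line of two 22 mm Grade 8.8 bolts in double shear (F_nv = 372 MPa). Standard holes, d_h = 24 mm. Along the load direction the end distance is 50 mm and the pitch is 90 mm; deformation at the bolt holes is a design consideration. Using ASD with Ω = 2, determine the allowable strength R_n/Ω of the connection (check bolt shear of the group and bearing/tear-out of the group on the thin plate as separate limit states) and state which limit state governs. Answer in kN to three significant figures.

283 kN (bolt shear governs)

Bolt shear: A_b = π·22²/4 = 380.1 mm²; R_n = 372 × 380.1 × 2 × 2 / 1000 = 565.6 kN → 565.6 / 2 = 283 kN.
Bearing (1.2 l_c t F_u ≤ 2.4 d t F_u): upper limit = 2.4·22·14·450 / 1000 = 332.6 kN.
  Edge l_c = 50 − 24/2 = 38 → r_n = 287.3 kN; interior l_c = 90 − 24 = 66 → r_n = 332.6 kN.
  R_n,bearing = 1·287.3 + 1·332.6 = 619.9 kN → 619.9 / 2 = 310 kN.
Bolt shear governs: 283 kN.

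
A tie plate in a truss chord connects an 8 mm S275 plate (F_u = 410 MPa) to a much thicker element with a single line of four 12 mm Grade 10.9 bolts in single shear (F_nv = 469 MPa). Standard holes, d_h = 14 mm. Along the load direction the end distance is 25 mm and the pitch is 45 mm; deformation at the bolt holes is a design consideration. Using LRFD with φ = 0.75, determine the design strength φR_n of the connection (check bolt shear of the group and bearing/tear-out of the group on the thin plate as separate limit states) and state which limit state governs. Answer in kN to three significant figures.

Bolt shear: A_b = π·12²/4 = 113.1 mm²; R_n = 469 × 113.1 × 4 × 1 / 1000 = 212.2 kN → 0.75 × 212.2 = 159 kN.
Bearing (1.2 l_c t F_u ≤ 2.4 d t F_u): upper limit = 2.4·12·8·410 / 1000 = 94.46 kN.
  Edge l_c = 25 − 14/2 = 18 → r_n = 70.85 kN; interior l_c = 45 − 14 = 31 → r_n = 94.46 kN.
  R_n,bearing = 1·70.85 + 3·94.46 = 354.2 kN → 0.75 × 354.2 = 266 kN.
Bolt shear governs: 159 kN.

159 kN (bolt shear governs)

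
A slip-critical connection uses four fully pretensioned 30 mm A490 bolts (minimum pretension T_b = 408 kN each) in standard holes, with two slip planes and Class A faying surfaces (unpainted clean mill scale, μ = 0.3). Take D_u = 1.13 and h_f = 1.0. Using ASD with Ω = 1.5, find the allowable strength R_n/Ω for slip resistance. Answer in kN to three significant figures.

R_n = μ · D_u · h_f · T_b · n_s · n_b = 0.3 × 1.13 × 1.0 × 408 × 2 × 4 = 1106 kN.
Allowable strength R_n/Ω = 1106 / 1.5 = 738 kN.

738 kN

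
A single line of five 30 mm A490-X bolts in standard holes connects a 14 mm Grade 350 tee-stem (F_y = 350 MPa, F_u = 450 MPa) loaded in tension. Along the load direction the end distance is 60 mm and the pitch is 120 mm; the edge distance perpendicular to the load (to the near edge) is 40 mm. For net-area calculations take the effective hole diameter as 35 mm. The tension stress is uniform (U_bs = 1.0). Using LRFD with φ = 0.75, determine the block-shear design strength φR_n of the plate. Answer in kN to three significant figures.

1190 kN

Shear plane L_v = 60 + 4·120 = 540 mm; A_gv = 540 × 14 = 7560 mm².
A_nv = (540 − 4.5·35) × 14 = 5355 mm².
A_nt = (40 − 0.5·35) × 14 = 315 mm².
0.6 F_u A_nv = 1446 kN; 0.6 F_y A_gv = 1588 kN → shear rupture governs the shear term.
R_n = 1446 + 1.0 × 450 × 315 / 1000 = 1588 kN.
Design strength φR_n = 0.75 × 1588 = 1190 kN.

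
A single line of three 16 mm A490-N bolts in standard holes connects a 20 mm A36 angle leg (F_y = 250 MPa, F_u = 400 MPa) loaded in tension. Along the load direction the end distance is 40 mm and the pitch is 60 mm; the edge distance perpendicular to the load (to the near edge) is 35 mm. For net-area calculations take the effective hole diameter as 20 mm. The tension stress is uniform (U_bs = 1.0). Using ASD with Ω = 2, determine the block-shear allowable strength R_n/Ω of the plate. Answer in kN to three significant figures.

Shear plane L_v = 40 + 2·60 = 160 mm; A_gv = 160 × 20 = 3200 mm².
A_nv = (160 − 2.5·20) × 20 = 2200 mm².
A_nt = (35 − 0.5·20) × 20 = 500 mm².
0.6 F_u A_nv = 528 kN; 0.6 F_y A_gv = 480 kN → shear yielding governs the shear term.
R_n = 480 + 1.0 × 400 × 500 / 1000 = 680 kN.
Allowable strength R_n/Ω = 680 / 2 = 340 kN.

340 kN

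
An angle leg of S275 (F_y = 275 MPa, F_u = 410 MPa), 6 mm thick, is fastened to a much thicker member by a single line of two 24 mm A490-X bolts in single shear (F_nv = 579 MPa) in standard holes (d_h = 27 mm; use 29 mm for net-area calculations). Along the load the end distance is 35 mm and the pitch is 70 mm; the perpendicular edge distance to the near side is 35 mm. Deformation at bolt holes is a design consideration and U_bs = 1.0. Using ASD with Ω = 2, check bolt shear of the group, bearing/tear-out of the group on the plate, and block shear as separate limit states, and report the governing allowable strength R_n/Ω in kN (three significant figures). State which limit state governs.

Bolt shear: A_b = π·24²/4 = 452.4 mm²; R_n = 579 × 452.4 × 2 × 1 / 1000 = 523.9 kN → 523.9 / 2 = 262 kN.
Bearing: edge l_c = 21.5, r_n = 63.47 kN; interior l_c = 43, r_n = 126.9 kN; R_n = 63.47 + 1·126.9 = 190.4 kN → 95.2 kN.
Block shear: A_gv = 630, A_nv = 369, A_nt = 123 mm²; R_n = min(0.6F_uA_nv, 0.6F_yA_gv) + U_bs·F_u·A_nt = 141.2 kN → 70.6 kN.
Block shear governs: 70.6 kN.

70.6 kN (block shear governs)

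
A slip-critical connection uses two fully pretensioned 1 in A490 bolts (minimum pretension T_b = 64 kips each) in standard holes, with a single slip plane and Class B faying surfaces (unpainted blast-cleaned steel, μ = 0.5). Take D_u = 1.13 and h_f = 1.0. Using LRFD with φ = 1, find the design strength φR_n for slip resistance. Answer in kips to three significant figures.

R_n = μ · D_u · h_f · T_b · n_s · n_b = 0.5 × 1.13 × 1.0 × 64 × 1 × 2 = 72.32 kips.
Design strength φR_n = 1 × 72.32 = 72.3 kips.

72.3 kips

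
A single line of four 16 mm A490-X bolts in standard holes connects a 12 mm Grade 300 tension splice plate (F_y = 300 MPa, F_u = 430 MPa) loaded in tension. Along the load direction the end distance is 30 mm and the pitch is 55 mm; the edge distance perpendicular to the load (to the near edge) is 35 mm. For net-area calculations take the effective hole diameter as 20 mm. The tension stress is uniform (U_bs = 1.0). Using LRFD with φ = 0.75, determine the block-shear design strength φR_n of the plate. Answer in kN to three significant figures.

Shear plane L_v = 30 + 3·55 = 195 mm; A_gv = 195 × 12 = 2340 mm².
A_nv = (195 − 3.5·20) × 12 = 1500 mm².
A_nt = (35 − 0.5·20) × 12 = 300 mm².
0.6 F_u A_nv = 387 kN; 0.6 F_y A_gv = 421.2 kN → shear rupture governs the shear term.
R_n = 387 + 1.0 × 430 × 300 / 1000 = 516 kN.
Design strength φR_n = 0.75 × 516 = 387 kN.

387 kN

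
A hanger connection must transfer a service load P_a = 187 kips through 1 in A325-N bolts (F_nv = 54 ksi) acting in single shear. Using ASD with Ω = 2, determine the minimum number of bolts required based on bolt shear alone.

9 bolts

A_b = π·1²/4 = 0.7854 in².
Per-bolt allowable strength R_n/Ω = 54 × 0.7854 × 1 / 2 = 21.21 kips.
n ≥ 187 / 21.21 = 8.818 → use 9 bolts.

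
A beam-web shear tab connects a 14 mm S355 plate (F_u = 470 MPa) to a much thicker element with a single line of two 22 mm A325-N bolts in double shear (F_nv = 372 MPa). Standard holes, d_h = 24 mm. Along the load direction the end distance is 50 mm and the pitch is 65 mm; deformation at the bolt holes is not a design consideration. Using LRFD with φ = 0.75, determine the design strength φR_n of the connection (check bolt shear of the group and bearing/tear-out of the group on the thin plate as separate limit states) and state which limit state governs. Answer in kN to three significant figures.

Bolt shear: A_b = π·22²/4 = 380.1 mm²; R_n = 372 × 380.1 × 2 × 2 / 1000 = 565.6 kN → 0.75 × 565.6 = 424 kN.
Bearing (1.5 l_c t F_u ≤ 3.0 d t F_u): upper limit = 3.0·22·14·470 / 1000 = 434.3 kN.
  Edge l_c = 50 − 24/2 = 38 → r_n = 375.1 kN; interior l_c = 65 − 24 = 41 → r_n = 404.7 kN.
  R_n,bearing = 1·375.1 + 1·404.7 = 779.7 kN → 0.75 × 779.7 = 585 kN.
Bolt shear governs: 424 kN.

424 kN (bolt shear governs)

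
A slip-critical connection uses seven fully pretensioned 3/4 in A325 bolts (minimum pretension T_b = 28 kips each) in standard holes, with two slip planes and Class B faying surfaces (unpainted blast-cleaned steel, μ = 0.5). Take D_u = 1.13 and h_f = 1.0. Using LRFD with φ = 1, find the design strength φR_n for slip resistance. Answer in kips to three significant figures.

221 kips

R_n = μ · D_u · h_f · T_b · n_s · n_b = 0.5 × 1.13 × 1.0 × 28 × 2 × 7 = 221.5 kips.
Design strength φR_n = 1 × 221.5 = 221 kips.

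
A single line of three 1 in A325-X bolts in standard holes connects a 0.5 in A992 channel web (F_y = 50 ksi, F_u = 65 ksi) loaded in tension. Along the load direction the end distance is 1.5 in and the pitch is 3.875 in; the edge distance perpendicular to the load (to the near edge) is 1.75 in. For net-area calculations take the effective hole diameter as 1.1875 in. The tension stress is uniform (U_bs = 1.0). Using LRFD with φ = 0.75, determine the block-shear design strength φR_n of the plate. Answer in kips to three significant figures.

Shear plane L_v = 1.5 + 2·3.875 = 9.25 in; A_gv = 9.25 × 0.5 = 4.625 in².
A_nv = (9.25 − 2.5·1.1875) × 0.5 = 3.141 in².
A_nt = (1.75 − 0.5·1.1875) × 0.5 = 0.5781 in².
0.6 F_u A_nv = 122.5 kips; 0.6 F_y A_gv = 138.8 kips → shear rupture governs the shear term.
R_n = 122.5 + 1.0 × 65 × 0.5781 = 160.1 kips.
Design strength φR_n = 0.75 × 160.1 = 120 kips.

120 kips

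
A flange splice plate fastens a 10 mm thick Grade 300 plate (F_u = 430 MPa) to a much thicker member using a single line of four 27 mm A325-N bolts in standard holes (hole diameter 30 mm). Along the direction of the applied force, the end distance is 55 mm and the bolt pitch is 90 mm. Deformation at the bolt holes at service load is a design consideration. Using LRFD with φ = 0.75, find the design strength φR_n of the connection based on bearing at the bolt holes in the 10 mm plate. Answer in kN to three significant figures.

782 kN

Per bolt r_n = 1.2 l_c t F_u ≤ 2.4 d t F_u; upper limit = 2.4 × 27 × 10 × 430 / 1000 = 278.6 kN.
Edge bolt: l_c = 55 − 30/2 = 40 mm → 1.2 × 40 × 10 × 430 / 1000 = 206.4 → r_n = 206.4 kN.
Interior bolts: l_c = 90 − 30 = 60 mm → 1.2 × 60 × 10 × 430 / 1000 = 309.6 → r_n = 278.6 kN.
R_n = 1 × 206.4 + 3 × 278.6 = 1042 kN.
Design strength φR_n = 0.75 × 1042 = 782 kN.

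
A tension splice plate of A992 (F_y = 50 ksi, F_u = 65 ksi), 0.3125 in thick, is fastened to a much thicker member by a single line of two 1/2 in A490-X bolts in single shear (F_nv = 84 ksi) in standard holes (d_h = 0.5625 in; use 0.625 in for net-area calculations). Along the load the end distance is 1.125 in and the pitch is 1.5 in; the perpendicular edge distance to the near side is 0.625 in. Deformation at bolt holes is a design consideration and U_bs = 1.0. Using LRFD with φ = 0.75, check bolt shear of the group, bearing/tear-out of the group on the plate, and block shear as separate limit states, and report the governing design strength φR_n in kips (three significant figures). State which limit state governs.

20.2 kips (block shear governs)

Bolt shear: A_b = π·0.5²/4 = 0.1963 in²; R_n = 84 × 0.1963 × 2 × 1 = 32.99 kips → 0.75 × 32.99 = 24.7 kips.
Bearing: edge l_c = 0.8438, r_n = 20.57 kips; interior l_c = 0.9375, r_n = 22.85 kips; R_n = 20.57 + 1·22.85 = 43.42 kips → 32.6 kips.
Block shear: A_gv = 0.8203, A_nv = 0.5273, A_nt = 0.09766 in²; R_n = min(0.6F_uA_nv, 0.6F_yA_gv) + U_bs·F_u·A_nt = 26.91 kips → 20.2 kips.
Block shear governs: 20.2 kips.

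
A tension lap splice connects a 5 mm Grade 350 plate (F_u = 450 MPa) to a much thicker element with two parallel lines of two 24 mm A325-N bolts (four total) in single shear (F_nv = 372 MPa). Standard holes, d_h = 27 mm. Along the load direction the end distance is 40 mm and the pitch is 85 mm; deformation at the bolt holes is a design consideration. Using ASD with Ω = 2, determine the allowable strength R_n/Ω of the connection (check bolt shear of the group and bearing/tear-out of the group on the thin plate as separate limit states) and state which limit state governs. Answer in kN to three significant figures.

201 kN (bearing governs)

Bolt shear: A_b = π·24²/4 = 452.4 mm²; R_n = 372 × 452.4 × 4 × 1 / 1000 = 673.2 kN → 673.2 / 2 = 337 kN.
Bearing (1.2 l_c t F_u ≤ 2.4 d t F_u): upper limit = 2.4·24·5·450 / 1000 = 129.6 kN.
  Edge l_c = 40 − 27/2 = 26.5 → r_n = 71.55 kN; interior l_c = 85 − 27 = 58 → r_n = 129.6 kN.
  R_n,bearing = 2·71.55 + 2·129.6 = 402.3 kN → 402.3 / 2 = 201 kN.
Bearing governs: 201 kN.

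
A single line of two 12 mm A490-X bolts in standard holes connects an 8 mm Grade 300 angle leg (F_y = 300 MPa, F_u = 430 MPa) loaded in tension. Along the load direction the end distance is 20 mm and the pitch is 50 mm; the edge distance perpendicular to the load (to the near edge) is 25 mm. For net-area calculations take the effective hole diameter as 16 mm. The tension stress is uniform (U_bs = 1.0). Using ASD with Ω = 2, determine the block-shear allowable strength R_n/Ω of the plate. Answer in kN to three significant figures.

76.7 kN

Shear plane L_v = 20 + 1·50 = 70 mm; A_gv = 70 × 8 = 560 mm².
A_nv = (70 − 1.5·16) × 8 = 368 mm².
A_nt = (25 − 0.5·16) × 8 = 136 mm².
0.6 F_u A_nv = 94.94 kN; 0.6 F_y A_gv = 100.8 kN → shear rupture governs the shear term.
R_n = 94.94 + 1.0 × 430 × 136 / 1000 = 153.4 kN.
Allowable strength R_n/Ω = 153.4 / 2 = 76.7 kN.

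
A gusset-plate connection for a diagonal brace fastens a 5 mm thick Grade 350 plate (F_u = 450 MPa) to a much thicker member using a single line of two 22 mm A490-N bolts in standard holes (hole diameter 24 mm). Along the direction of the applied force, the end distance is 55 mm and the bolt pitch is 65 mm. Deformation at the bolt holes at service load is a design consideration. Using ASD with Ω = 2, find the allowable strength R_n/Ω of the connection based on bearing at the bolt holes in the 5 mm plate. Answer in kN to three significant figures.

Per bolt r_n = 1.2 l_c t F_u ≤ 2.4 d t F_u; upper limit = 2.4 × 22 × 5 × 450 / 1000 = 118.8 kN.
Edge bolt: l_c = 55 − 24/2 = 43 mm → 1.2 × 43 × 5 × 450 / 1000 = 116.1 → r_n = 116.1 kN.
Interior bolts: l_c = 65 − 24 = 41 mm → 1.2 × 41 × 5 × 450 / 1000 = 110.7 → r_n = 110.7 kN.
R_n = 1 × 116.1 + 1 × 110.7 = 226.8 kN.
Allowable strength R_n/Ω = 226.8 / 2 = 113 kN.

113 kN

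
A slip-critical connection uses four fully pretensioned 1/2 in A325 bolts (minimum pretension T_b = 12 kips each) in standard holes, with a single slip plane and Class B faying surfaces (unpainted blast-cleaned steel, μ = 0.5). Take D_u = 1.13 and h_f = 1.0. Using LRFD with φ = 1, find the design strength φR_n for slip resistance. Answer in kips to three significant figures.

27.1 kips

R_n = μ · D_u · h_f · T_b · n_s · n_b = 0.5 × 1.13 × 1.0 × 12 × 1 × 4 = 27.12 kips.
Design strength φR_n = 1 × 27.12 = 27.1 kips.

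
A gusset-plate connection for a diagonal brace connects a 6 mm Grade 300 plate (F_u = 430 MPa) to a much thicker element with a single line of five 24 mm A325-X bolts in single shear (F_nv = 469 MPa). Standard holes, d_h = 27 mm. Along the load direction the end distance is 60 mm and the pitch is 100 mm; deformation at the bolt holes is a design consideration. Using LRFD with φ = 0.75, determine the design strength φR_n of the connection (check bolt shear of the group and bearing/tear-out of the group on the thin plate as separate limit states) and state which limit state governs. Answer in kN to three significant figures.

554 kN (bearing governs)

Bolt shear: A_b = π·24²/4 = 452.4 mm²; R_n = 469 × 452.4 × 5 × 1 / 1000 = 1061 kN → 0.75 × 1061 = 796 kN.
Bearing (1.2 l_c t F_u ≤ 2.4 d t F_u): upper limit = 2.4·24·6·430 / 1000 = 148.6 kN.
  Edge l_c = 60 − 27/2 = 46.5 → r_n = 144 kN; interior l_c = 100 − 27 = 73 → r_n = 148.6 kN.
  R_n,bearing = 1·144 + 4·148.6 = 738.4 kN → 0.75 × 738.4 = 554 kN.
Bearing governs: 554 kN.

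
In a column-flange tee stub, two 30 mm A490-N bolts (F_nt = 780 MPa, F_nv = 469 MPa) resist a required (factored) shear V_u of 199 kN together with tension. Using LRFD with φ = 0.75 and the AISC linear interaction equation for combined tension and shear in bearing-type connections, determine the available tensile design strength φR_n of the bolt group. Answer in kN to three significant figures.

A_b = π·30²/4 = 706.9 mm²; f_rv = 199 × 1000 / (2 × 706.9) = 140.8 MPa.
F'_nt = 1.3 F_nt − (F_nt / φF_nv) f_rv = 1.3·780 − (780/(0.75·469))·140.8 = 701.9 MPa, capped at F_nt → F'_nt = 701.9 MPa.
R_n = F'_nt · A_b · n = 701.9 × 706.9 × 2 / 1000 = 992.2 kN.
Design strength φR_n = 0.75 × 992.2 = 744 kN.

744 kN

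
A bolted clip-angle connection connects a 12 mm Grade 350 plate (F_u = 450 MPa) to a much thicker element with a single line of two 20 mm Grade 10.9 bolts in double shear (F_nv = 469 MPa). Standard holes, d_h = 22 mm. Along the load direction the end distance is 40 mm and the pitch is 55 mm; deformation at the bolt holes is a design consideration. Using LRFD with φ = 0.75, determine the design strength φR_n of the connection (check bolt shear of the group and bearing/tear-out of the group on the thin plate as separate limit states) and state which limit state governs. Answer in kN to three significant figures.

301 kN (bearing governs)

Bolt shear: A_b = π·20²/4 = 314.2 mm²; R_n = 469 × 314.2 × 2 × 2 / 1000 = 589.4 kN → 0.75 × 589.4 = 442 kN.
Bearing (1.2 l_c t F_u ≤ 2.4 d t F_u): upper limit = 2.4·20·12·450 / 1000 = 259.2 kN.
  Edge l_c = 40 − 22/2 = 29 → r_n = 187.9 kN; interior l_c = 55 − 22 = 33 → r_n = 213.8 kN.
  R_n,bearing = 1·187.9 + 1·213.8 = 401.8 kN → 0.75 × 401.8 = 301 kN.
Bearing governs: 301 kN.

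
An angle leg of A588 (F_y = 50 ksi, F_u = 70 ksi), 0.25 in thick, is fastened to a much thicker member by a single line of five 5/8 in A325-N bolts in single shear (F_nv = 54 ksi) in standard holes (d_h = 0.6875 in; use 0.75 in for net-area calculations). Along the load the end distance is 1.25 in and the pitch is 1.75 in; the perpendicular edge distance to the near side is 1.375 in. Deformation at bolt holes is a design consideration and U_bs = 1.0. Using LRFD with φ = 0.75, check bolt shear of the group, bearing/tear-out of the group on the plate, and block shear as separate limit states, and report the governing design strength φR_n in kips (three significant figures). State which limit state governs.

Bolt shear: A_b = π·0.625²/4 = 0.3068 in²; R_n = 54 × 0.3068 × 5 × 1 = 82.83 kips → 0.75 × 82.83 = 62.1 kips.
Bearing: edge l_c = 0.9062, r_n = 19.03 kips; interior l_c = 1.062, r_n = 22.31 kips; R_n = 19.03 + 4·22.31 = 108.3 kips → 81.2 kips.
Block shear: A_gv = 2.062, A_nv = 1.219, A_nt = 0.25 in²; R_n = min(0.6F_uA_nv, 0.6F_yA_gv) + U_bs·F_u·A_nt = 68.69 kips → 51.5 kips.
Block shear governs: 51.5 kips.

51.5 kips (block shear governs)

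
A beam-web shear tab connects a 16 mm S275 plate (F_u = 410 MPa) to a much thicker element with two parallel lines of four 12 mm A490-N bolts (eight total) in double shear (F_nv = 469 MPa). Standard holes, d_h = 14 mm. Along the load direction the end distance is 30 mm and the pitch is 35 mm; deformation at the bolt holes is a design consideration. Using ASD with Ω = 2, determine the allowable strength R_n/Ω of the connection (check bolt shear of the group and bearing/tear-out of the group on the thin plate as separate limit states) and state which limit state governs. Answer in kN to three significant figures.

Bolt shear: A_b = π·12²/4 = 113.1 mm²; R_n = 469 × 113.1 × 8 × 2 / 1000 = 848.7 kN → 848.7 / 2 = 424 kN.
Bearing (1.2 l_c t F_u ≤ 2.4 d t F_u): upper limit = 2.4·12·16·410 / 1000 = 188.9 kN.
  Edge l_c = 30 − 14/2 = 23 → r_n = 181.1 kN; interior l_c = 35 − 14 = 21 → r_n = 165.3 kN.
  R_n,bearing = 2·181.1 + 6·165.3 = 1354 kN → 1354 / 2 = 677 kN.
Bolt shear governs: 424 kN.

424 kN (bolt shear governs)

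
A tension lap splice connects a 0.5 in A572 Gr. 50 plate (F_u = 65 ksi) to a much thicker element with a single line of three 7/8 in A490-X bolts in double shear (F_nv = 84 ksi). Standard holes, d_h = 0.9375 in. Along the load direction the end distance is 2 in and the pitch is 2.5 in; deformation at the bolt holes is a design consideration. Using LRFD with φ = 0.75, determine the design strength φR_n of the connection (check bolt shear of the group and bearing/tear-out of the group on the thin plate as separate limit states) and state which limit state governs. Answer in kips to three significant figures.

Bolt shear: A_b = π·0.875²/4 = 0.6013 in²; R_n = 84 × 0.6013 × 3 × 2 = 303.1 kips → 0.75 × 303.1 = 227 kips.
Bearing (1.2 l_c t F_u ≤ 2.4 d t F_u): upper limit = 2.4·0.875·0.5·65 = 68.25 kips.
  Edge l_c = 2 − 0.9375/2 = 1.531 → r_n = 59.72 kips; interior l_c = 2.5 − 0.9375 = 1.562 → r_n = 60.94 kips.
  R_n,bearing = 1·59.72 + 2·60.94 = 181.6 kips → 0.75 × 181.6 = 136 kips.
Bearing governs: 136 kips.

136 kips (bearing governs)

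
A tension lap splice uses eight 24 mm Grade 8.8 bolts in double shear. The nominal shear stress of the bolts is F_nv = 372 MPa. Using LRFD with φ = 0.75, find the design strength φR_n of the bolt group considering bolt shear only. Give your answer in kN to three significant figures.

A_b = π × 24² / 4 = 452.4 mm².
R_n = F_nv · A_b · n · n_s = 372 × 452.4 × 8 × 2 / 1000 = 2693 kN.
Design strength φR_n = 0.75 × 2693 = 2020 kN.

2020 kN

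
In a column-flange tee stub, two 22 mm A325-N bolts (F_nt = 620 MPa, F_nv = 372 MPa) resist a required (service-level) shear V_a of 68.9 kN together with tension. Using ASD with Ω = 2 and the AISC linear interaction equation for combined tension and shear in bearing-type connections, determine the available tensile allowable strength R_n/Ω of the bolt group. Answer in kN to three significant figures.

A_b = π·22²/4 = 380.1 mm²; f_rv = 68.9 × 1000 / (2 × 380.1) = 90.63 MPa.
F'_nt = 1.3 F_nt − (Ω F_nt / F_nv) f_rv = 1.3·620 − (2·620/372)·90.63 = 503.9 MPa, capped at F_nt → F'_nt = 503.9 MPa.
R_n = F'_nt · A_b · n = 503.9 × 380.1 × 2 / 1000 = 383.1 kN.
Allowable strength R_n/Ω = 383.1 / 2 = 192 kN.

192 kN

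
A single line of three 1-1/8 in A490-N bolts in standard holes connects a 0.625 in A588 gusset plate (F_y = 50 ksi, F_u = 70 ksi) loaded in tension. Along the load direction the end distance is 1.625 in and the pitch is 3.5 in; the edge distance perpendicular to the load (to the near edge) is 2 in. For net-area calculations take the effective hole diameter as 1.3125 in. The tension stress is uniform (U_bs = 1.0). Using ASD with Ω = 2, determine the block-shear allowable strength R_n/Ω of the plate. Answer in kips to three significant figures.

Shear plane L_v = 1.625 + 2·3.5 = 8.625 in; A_gv = 8.625 × 0.625 = 5.391 in².
A_nv = (8.625 − 2.5·1.3125) × 0.625 = 3.34 in².
A_nt = (2 − 0.5·1.3125) × 0.625 = 0.8398 in².
0.6 F_u A_nv = 140.3 kips; 0.6 F_y A_gv = 161.7 kips → shear rupture governs the shear term.
R_n = 140.3 + 1.0 × 70 × 0.8398 = 199.1 kips.
Allowable strength R_n/Ω = 199.1 / 2 = 99.5 kips.

99.5 kips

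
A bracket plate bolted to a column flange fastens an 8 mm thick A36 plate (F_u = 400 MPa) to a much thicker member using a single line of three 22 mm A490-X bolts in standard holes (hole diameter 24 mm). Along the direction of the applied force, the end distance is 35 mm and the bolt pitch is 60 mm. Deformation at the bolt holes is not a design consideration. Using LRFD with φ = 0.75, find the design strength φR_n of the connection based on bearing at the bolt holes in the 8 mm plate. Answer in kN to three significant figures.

342 kN

Per bolt r_n = 1.5 l_c t F_u ≤ 3.0 d t F_u; upper limit = 3.0 × 22 × 8 × 400 / 1000 = 211.2 kN.
Edge bolt: l_c = 35 − 24/2 = 23 mm → 1.5 × 23 × 8 × 400 / 1000 = 110.4 → r_n = 110.4 kN.
Interior bolts: l_c = 60 − 24 = 36 mm → 1.5 × 36 × 8 × 400 / 1000 = 172.8 → r_n = 172.8 kN.
R_n = 1 × 110.4 + 2 × 172.8 = 456 kN.
Design strength φR_n = 0.75 × 456 = 342 kN.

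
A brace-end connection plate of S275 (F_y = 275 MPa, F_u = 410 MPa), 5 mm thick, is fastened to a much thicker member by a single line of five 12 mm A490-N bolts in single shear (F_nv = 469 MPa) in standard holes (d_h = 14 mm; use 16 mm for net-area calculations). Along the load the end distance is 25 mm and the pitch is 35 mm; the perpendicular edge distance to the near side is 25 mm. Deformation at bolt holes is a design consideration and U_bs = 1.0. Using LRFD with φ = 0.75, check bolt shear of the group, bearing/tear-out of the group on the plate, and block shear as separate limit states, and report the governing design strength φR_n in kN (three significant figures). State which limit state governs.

112 kN (block shear governs)

Bolt shear: A_b = π·12²/4 = 113.1 mm²; R_n = 469 × 113.1 × 5 × 1 / 1000 = 265.2 kN → 0.75 × 265.2 = 199 kN.
Bearing: edge l_c = 18, r_n = 44.28 kN; interior l_c = 21, r_n = 51.66 kN; R_n = 44.28 + 4·51.66 = 250.9 kN → 188 kN.
Block shear: A_gv = 825, A_nv = 465, A_nt = 85 mm²; R_n = min(0.6F_uA_nv, 0.6F_yA_gv) + U_bs·F_u·A_nt = 149.2 kN → 112 kN.
Block shear governs: 112 kN.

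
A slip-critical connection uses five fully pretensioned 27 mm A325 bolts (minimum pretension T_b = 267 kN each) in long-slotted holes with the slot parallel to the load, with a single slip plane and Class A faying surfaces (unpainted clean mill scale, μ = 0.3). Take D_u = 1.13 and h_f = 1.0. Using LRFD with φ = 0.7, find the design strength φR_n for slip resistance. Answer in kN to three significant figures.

317 kN

R_n = μ · D_u · h_f · T_b · n_s · n_b = 0.3 × 1.13 × 1.0 × 267 × 1 × 5 = 452.6 kN.
Design strength φR_n = 0.7 × 452.6 = 317 kN.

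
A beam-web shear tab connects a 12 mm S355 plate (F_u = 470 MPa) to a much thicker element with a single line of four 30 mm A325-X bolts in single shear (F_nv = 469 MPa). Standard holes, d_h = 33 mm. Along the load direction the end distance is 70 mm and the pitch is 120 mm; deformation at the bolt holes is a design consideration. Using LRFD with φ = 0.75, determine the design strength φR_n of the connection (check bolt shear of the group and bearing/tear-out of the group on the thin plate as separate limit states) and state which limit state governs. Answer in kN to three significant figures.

Bolt shear: A_b = π·30²/4 = 706.9 mm²; R_n = 469 × 706.9 × 4 × 1 / 1000 = 1326 kN → 0.75 × 1326 = 995 kN.
Bearing (1.2 l_c t F_u ≤ 2.4 d t F_u): upper limit = 2.4·30·12·470 / 1000 = 406.1 kN.
  Edge l_c = 70 − 33/2 = 53.5 → r_n = 362.1 kN; interior l_c = 120 − 33 = 87 → r_n = 406.1 kN.
  R_n,bearing = 1·362.1 + 3·406.1 = 1580 kN → 0.75 × 1580 = 1190 kN.
Bolt shear governs: 995 kN.

995 kN (bolt shear governs)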